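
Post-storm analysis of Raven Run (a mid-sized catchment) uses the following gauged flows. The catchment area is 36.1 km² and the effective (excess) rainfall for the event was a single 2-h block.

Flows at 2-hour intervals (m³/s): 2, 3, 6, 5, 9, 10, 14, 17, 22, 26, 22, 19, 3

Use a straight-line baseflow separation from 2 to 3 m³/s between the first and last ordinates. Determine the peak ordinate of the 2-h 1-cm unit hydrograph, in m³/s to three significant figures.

Direct runoff: 0.00, 0.92, 3.83, 2.75, 6.67, 7.58, 11.50, 14.42, 19.33, 23.25, 19.17, 16.08, 0.00 m³/s; ΣQ_DR = 125.5 m³/s, peak = 23.25 m³/s.
Runoff depth d = ΣQ_DR·Δt / A = 125.5 × 7200 / (36.1 km²) = 25.03 mm.
The 1-cm UH is the DRH scaled by (10 mm)/d, so U_p = 23.25 × 10/25.03 = 9.29 m³/s.

U_p ≈ 9.29 m³/s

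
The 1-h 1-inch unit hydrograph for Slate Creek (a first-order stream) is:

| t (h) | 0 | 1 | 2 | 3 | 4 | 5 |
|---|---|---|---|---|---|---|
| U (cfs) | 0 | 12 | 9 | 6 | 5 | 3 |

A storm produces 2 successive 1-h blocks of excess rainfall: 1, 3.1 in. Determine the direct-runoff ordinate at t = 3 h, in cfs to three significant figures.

Q ≈ 33.9 cfs

By discrete convolution, Q_j = Σ (P_i / 1 in) · U_{j−i}.
At t = 3 h (j=3): Q = (1/1)·6 + (3.1/1)·9 = 33.9 cfs.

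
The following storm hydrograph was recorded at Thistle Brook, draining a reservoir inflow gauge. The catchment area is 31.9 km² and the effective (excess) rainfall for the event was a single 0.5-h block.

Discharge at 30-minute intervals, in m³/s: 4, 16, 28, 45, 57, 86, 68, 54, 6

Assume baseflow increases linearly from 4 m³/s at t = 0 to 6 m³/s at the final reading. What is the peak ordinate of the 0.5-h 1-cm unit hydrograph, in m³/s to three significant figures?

Direct runoff: 0.00, 11.75, 23.50, 40.25, 52.00, 80.75, 62.50, 48.25, 0.00 m³/s; ΣQ_DR = 319.0 m³/s, peak = 80.75 m³/s.
Runoff depth d = ΣQ_DR·Δt / A = 319.0 × 1800 / (31.9 km²) = 18.00 mm.
The 1-cm UH is the DRH scaled by (10 mm)/d, so U_p = 80.75 × 10/18.00 = 44.9 m³/s.

U_p ≈ 44.9 m³/s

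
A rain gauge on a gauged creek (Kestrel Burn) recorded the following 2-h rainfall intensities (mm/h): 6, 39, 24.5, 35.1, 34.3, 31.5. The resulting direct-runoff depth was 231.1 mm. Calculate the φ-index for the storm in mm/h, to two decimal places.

Only the 5 blocks with intensity above φ contribute runoff: 39, 24.5, 35.1, 34.3, 31.5 mm/h.
Σ(I−φ)·Δt = d  ⇒  (39+24.5+35.1+34.3+31.5 − 5φ)·2 = 231.1
φ = (164.4 − 231.1/2) / 5 = 9.77 mm/h.

φ ≈ 9.77 mm/h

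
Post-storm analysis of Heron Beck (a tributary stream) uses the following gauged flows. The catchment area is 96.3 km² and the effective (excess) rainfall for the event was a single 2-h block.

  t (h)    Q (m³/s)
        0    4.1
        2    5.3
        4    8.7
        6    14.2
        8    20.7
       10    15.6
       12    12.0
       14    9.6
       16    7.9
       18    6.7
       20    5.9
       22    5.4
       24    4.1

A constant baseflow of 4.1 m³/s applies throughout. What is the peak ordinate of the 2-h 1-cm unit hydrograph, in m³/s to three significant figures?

U_p ≈ 33.2 m³/s

Direct runoff: 0.0, 1.2, 4.6, 10.1, 16.6, 11.5, 7.9, 5.5, 3.8, 2.6, 1.8, 1.3, 0.0 m³/s; ΣQ_DR = 66.90 m³/s, peak = 16.6 m³/s.
Runoff depth d = ΣQ_DR·Δt / A = 66.90 × 7200 / (96.3 km²) = 5.002 mm.
The 1-cm UH is the DRH scaled by (10 mm)/d, so U_p = 16.6 × 10/5.002 = 33.2 m³/s.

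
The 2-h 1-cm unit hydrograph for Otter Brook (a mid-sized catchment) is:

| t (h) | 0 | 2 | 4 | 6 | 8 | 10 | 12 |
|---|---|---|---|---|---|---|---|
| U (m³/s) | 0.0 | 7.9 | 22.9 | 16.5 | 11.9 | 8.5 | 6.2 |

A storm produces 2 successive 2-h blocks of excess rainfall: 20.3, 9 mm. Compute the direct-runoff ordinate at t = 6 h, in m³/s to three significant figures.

By discrete convolution, Q_j = Σ (P_i / 10 mm) · U_{j−i}.
At t = 6 h (j=3): Q = (20.3/10)·16.5 + (9/10)·22.9 = 54.1 m³/s.

Q ≈ 54.1 m³/s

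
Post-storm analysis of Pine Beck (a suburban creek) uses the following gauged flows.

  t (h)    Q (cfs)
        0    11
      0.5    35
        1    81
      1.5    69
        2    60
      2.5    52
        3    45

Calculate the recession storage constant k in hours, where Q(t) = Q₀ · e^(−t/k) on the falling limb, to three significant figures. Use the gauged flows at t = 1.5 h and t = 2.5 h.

k ≈ 3.54 h

On the falling limb, Q drops from 69 to 52 cfs between t = 1.5 h and t = 2.5 h (Δt = 1 h).
k = −Δt / ln(Q₂/Q₁) = −1 / ln(52/69) = 3.54 h.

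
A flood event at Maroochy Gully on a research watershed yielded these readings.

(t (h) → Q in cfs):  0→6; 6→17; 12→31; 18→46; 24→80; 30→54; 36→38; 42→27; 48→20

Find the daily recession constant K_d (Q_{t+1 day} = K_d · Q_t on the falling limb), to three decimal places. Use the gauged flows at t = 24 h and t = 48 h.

Between t = 24 h and t = 48 h the flow falls from 80 to 20 cfs over 4×6 h = 24 h.
Per-interval ratio K = (20/80)^(1/4) = 0.7071; K_d = K^(24/6) = 0.250.

K_d ≈ 0.250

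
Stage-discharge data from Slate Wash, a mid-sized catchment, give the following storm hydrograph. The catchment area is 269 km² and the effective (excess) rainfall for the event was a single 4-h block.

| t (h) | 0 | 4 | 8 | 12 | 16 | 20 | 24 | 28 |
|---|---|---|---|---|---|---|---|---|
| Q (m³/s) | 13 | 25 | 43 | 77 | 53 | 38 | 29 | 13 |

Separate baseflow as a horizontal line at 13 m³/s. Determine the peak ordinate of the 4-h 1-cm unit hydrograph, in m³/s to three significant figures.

U_p ≈ 63.9 m³/s

Direct runoff: 0.0, 12.0, 30.0, 64.0, 40.0, 25.0, 16.0, 0.0 m³/s; ΣQ_DR = 187.0 m³/s, peak = 64.0 m³/s.
Runoff depth d = ΣQ_DR·Δt / A = 187.0 × 14400 / (269 km²) = 10.01 mm.
The 1-cm UH is the DRH scaled by (10 mm)/d, so U_p = 64.0 × 10/10.01 = 63.9 m³/s.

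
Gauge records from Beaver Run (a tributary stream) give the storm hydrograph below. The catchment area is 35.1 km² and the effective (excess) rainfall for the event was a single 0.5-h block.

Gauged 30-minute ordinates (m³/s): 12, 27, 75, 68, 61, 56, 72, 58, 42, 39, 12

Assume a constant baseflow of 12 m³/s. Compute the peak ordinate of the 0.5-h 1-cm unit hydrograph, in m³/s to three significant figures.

Direct runoff: 0.0, 15.0, 63.0, 56.0, 49.0, 44.0, 60.0, 46.0, 30.0, 27.0, 0.0 m³/s; ΣQ_DR = 390.0 m³/s, peak = 63.0 m³/s.
Runoff depth d = ΣQ_DR·Δt / A = 390.0 × 1800 / (35.1 km²) = 20.00 mm.
The 1-cm UH is the DRH scaled by (10 mm)/d, so U_p = 63.0 × 10/20.00 = 31.5 m³/s.

U_p ≈ 31.5 m³/s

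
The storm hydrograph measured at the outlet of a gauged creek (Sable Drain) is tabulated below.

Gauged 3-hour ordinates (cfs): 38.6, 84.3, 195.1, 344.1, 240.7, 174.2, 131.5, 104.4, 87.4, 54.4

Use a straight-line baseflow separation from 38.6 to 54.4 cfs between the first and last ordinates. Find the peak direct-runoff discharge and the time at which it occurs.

Q_p = 300.23 cfs at t = 9 h

Subtracting baseflow gives direct-runoff ordinates: 0.00, 43.94, 152.99, 300.23, 195.08, 126.82, 82.37, 53.51, 34.76, 0.00 cfs.
The maximum is 300.23 cfs, occurring at the reading for t = 9 h.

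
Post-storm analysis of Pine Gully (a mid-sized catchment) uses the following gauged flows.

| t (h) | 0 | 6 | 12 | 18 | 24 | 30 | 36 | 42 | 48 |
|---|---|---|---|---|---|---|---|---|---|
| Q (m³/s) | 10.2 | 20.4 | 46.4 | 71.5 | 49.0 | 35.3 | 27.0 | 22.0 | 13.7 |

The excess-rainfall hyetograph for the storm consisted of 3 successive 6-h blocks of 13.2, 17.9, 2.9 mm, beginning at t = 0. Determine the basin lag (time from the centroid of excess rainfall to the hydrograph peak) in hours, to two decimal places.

t_L ≈ 10.82 h

Centroid of excess rainfall: t_c = Σ P_i·t̄_i / ΣP_i = 7.1824 h (block centres at 3, 9, 15 h).
Hydrograph peak occurs at t = 18 h, so basin lag t_L = 18 − 7.1824 = 10.82 h.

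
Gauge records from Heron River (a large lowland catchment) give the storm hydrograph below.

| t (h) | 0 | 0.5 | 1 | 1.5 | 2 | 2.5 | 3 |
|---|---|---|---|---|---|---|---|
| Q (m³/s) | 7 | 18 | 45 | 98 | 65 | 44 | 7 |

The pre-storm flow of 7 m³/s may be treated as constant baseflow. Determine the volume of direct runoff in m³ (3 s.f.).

Direct-runoff ordinates (Q − Q_b): 0.0, 11.0, 38.0, 91.0, 58.0, 37.0, 0.0 m³/s.
ΣQ_DR = 235.0 m³/s.
With Δt = 0.5 h = 1800 s, V = ΣQ_DR · Δt = 235.0 × 1800 = 4.23 × 10^5 m³.

V ≈ 4.23 × 10^5 m³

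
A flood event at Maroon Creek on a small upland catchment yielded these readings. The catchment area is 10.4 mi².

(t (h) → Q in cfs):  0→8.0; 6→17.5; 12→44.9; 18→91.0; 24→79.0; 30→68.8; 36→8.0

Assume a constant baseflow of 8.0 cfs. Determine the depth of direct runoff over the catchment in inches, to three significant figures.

Direct runoff: 0.0, 9.5, 36.9, 83.0, 71.0, 60.8, 0.0 cfs; ΣQ_DR = 261.2 cfs.
V = ΣQ_DR · Δt = 261.2 × 21600 s = 5.642 × 10^6 ft³.
Over A = 10.4 mi², depth = V / A = 0.234 in.

d ≈ 0.234 in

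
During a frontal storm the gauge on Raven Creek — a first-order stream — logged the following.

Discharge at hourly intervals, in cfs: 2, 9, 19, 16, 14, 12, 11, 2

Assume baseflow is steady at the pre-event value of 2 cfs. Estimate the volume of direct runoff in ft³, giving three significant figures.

V ≈ 2.48 × 10^5 ft³

Direct-runoff ordinates (Q − Q_b): 0.0, 7.0, 17.0, 14.0, 12.0, 10.0, 9.0, 0.0 cfs.
ΣQ_DR = 69.00 cfs.
With Δt = 1 h = 3600 s, V = ΣQ_DR · Δt = 69.00 × 3600 = 2.48 × 10^5 ft³.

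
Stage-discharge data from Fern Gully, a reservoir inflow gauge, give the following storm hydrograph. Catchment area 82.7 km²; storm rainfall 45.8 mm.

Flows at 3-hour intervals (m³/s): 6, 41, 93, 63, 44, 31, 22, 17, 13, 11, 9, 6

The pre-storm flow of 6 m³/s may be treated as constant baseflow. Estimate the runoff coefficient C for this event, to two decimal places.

C ≈ 0.81

ΣQ_DR = 284.0 m³/s; V = ΣQ_DR·Δt = 3.067 × 10^6 m³.
Runoff depth d = V / A = 37.09 mm.
C = d / P = 37.09 / 45.8 = 0.81.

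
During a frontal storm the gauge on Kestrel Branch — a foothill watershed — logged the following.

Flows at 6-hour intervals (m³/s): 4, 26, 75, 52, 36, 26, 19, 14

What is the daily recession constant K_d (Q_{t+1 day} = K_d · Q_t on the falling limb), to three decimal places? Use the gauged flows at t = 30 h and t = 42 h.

K_d ≈ 0.290

Between t = 30 h and t = 42 h the flow falls from 26 to 14 m³/s over 2×6 h = 12 h.
Per-interval ratio K = (14/26)^(1/2) = 0.7338; K_d = K^(24/6) = 0.290.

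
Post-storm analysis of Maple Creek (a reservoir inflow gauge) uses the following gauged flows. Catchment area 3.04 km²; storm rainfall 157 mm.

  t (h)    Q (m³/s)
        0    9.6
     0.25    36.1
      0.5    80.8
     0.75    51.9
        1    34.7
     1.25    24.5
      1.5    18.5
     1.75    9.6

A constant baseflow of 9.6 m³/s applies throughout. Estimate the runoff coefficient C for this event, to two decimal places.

C ≈ 0.36

ΣQ_DR = 188.9 m³/s; V = ΣQ_DR·Δt = 1.700 × 10^5 m³.
Runoff depth d = V / A = 55.92 mm.
C = d / P = 55.92 / 157 = 0.36.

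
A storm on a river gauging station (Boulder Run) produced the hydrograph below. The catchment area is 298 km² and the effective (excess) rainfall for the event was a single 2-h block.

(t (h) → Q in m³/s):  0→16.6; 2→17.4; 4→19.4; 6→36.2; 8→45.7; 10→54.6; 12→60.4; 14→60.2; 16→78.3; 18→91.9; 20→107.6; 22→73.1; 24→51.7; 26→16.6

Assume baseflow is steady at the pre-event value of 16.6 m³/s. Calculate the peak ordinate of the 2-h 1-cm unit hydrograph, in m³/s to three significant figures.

Direct runoff: 0.0, 0.8, 2.8, 19.6, 29.1, 38.0, 43.8, 43.6, 61.7, 75.3, 91.0, 56.5, 35.1, 0.0 m³/s; ΣQ_DR = 497.3 m³/s, peak = 91.0 m³/s.
Runoff depth d = ΣQ_DR·Δt / A = 497.3 × 7200 / (298 km²) = 12.02 mm.
The 1-cm UH is the DRH scaled by (10 mm)/d, so U_p = 91.0 × 10/12.02 = 75.7 m³/s.

U_p ≈ 75.7 m³/s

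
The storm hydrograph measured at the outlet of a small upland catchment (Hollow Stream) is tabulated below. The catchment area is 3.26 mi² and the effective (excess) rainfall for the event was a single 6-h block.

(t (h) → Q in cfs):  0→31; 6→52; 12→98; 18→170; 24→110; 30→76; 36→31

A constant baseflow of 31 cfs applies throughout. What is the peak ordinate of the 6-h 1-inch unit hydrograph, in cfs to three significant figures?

U_p ≈ 139 cfs

Direct runoff: 0.0, 21.0, 67.0, 139.0, 79.0, 45.0, 0.0 cfs; ΣQ_DR = 351.0 cfs, peak = 139.0 cfs.
Runoff depth d = ΣQ_DR·Δt / A = 351.0 × 21600 / (3.26 mi²) = 1.001 in.
The 1-inch UH is the DRH scaled by (1 in)/d, so U_p = 139.0 × 1/1.001 = 139 cfs.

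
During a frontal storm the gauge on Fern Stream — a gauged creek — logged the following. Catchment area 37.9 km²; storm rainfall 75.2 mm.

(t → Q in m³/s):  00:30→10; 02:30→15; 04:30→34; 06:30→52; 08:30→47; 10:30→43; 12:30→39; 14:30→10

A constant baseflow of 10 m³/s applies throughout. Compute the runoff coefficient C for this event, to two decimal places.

ΣQ_DR = 170.0 m³/s; V = ΣQ_DR·Δt = 1.224 × 10^6 m³.
Runoff depth d = V / A = 32.30 mm.
C = d / P = 32.30 / 75.2 = 0.43.

C ≈ 0.43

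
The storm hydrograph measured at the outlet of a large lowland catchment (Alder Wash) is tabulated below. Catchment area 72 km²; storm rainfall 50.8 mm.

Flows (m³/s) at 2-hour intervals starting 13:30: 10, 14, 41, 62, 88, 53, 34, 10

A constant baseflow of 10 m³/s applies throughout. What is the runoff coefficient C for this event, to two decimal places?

C ≈ 0.46

ΣQ_DR = 232.0 m³/s; V = ΣQ_DR·Δt = 1.670 × 10^6 m³.
Runoff depth d = V / A = 23.20 mm.
C = d / P = 23.20 / 50.8 = 0.46.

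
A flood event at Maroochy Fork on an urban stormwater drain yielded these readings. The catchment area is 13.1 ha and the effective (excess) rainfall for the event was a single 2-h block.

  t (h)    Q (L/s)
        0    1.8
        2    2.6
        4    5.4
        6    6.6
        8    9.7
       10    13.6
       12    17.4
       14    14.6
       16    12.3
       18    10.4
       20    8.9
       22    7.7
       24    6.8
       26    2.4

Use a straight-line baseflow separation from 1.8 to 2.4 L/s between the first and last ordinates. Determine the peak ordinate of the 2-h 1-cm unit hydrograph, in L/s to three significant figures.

Direct runoff: 0.00, 0.75, 3.51, 4.66, 7.72, 11.57, 15.32, 12.48, 10.13, 8.18, 6.64, 5.39, 4.45, 0.00 L/s; ΣQ_DR = 90.80 L/s, peak = 15.32 L/s.
Runoff depth d = ΣQ_DR·Δt / A = 90.80 × 7200 / (13.1 ha) = 4.991 mm.
The 1-cm UH is the DRH scaled by (10 mm)/d, so U_p = 15.32 × 10/4.991 = 30.7 L/s.

U_p ≈ 30.7 L/s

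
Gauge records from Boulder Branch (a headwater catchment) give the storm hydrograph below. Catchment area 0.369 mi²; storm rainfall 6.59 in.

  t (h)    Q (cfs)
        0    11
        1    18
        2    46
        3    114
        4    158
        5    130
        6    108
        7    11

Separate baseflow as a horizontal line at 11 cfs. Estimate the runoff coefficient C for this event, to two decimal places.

C ≈ 0.32

ΣQ_DR = 508.0 cfs; V = ΣQ_DR·Δt = 1.829 × 10^6 ft³.
Runoff depth d = V / A = 2.133 in.
C = d / P = 2.133 / 6.59 = 0.32.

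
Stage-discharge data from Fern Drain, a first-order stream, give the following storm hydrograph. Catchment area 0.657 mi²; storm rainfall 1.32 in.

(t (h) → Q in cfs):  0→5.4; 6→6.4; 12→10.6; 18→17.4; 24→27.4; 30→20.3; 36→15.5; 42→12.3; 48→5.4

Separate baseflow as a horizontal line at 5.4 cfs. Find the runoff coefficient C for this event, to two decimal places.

ΣQ_DR = 72.10 cfs; V = ΣQ_DR·Δt = 1.557 × 10^6 ft³.
Runoff depth d = V / A = 1.020 in.
C = d / P = 1.020 / 1.32 = 0.77.

C ≈ 0.77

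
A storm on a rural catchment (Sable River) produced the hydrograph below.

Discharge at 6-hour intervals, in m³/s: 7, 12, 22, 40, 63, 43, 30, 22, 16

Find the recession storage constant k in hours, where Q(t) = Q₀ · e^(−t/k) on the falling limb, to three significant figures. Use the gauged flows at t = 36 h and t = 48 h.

On the falling limb, Q drops from 30 to 16 m³/s between t = 36 h and t = 48 h (Δt = 12 h).
k = −Δt / ln(Q₂/Q₁) = −12 / ln(16/30) = 19.1 h.

k ≈ 19.1 h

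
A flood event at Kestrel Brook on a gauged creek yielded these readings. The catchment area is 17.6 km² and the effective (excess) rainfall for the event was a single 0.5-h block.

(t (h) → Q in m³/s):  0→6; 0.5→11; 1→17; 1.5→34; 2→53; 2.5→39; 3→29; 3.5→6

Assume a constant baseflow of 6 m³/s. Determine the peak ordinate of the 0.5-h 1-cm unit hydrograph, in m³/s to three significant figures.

U_p ≈ 31.3 m³/s

Direct runoff: 0.0, 5.0, 11.0, 28.0, 47.0, 33.0, 23.0, 0.0 m³/s; ΣQ_DR = 147.0 m³/s, peak = 47.0 m³/s.
Runoff depth d = ΣQ_DR·Δt / A = 147.0 × 1800 / (17.6 km²) = 15.03 mm.
The 1-cm UH is the DRH scaled by (10 mm)/d, so U_p = 47.0 × 10/15.03 = 31.3 m³/s.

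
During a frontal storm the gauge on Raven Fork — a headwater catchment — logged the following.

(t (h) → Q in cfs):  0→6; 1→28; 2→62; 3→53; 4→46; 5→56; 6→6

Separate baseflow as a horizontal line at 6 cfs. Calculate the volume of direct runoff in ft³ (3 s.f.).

Direct-runoff ordinates (Q − Q_b): 0.0, 22.0, 56.0, 47.0, 40.0, 50.0, 0.0 cfs.
ΣQ_DR = 215.0 cfs.
With Δt = 1 h = 3600 s, V = ΣQ_DR · Δt = 215.0 × 3600 = 7.74 × 10^5 ft³.

V ≈ 7.74 × 10^5 ft³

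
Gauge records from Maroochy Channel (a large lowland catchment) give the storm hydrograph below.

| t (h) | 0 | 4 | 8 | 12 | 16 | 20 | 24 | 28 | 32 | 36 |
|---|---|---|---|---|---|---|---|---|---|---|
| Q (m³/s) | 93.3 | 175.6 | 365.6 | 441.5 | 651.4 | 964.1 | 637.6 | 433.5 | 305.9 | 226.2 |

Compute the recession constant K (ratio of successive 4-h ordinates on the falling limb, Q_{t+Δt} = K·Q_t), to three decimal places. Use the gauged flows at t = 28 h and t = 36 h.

K ≈ 0.722

Using the recession-limb readings at t = 28 h and t = 36 h: Q falls from 433.5 to 226.2 m³/s over 2 intervals.
K = (Q₂/Q₁)^(1/2) = (226.2/433.5)^(1/2) = 0.722.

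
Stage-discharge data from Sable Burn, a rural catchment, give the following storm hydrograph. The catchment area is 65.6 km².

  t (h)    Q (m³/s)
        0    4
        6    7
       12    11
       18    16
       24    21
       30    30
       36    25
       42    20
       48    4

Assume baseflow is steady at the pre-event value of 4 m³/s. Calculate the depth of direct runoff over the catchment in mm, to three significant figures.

d ≈ 33.6 mm

Direct runoff: 0.0, 3.0, 7.0, 12.0, 17.0, 26.0, 21.0, 16.0, 0.0 m³/s; ΣQ_DR = 102.0 m³/s.
V = ΣQ_DR · Δt = 102.0 × 21600 s = 2.203 × 10^6 m³.
Over A = 65.6 km², depth = V / A = 33.6 mm.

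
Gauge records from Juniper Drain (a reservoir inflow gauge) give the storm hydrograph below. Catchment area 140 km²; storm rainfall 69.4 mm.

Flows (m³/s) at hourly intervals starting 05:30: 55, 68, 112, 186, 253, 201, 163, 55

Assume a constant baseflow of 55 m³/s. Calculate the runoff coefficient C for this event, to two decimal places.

C ≈ 0.24

ΣQ_DR = 653.0 m³/s; V = ΣQ_DR·Δt = 2.351 × 10^6 m³.
Runoff depth d = V / A = 16.79 mm.
C = d / P = 16.79 / 69.4 = 0.24.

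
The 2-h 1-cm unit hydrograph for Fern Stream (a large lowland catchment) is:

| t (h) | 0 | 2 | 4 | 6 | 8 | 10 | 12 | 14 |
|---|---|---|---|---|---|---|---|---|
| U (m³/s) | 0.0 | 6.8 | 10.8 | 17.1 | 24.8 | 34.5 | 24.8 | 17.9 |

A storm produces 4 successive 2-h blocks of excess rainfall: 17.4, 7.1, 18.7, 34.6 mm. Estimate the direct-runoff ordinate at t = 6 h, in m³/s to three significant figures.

Q ≈ 50.1 m³/s

By discrete convolution, Q_j = Σ (P_i / 10 mm) · U_{j−i}.
At t = 6 h (j=3): Q = (17.4/10)·17.1 + (7.1/10)·10.8 + (18.7/10)·6.8 + (34.6/10)·0.0 = 50.1 m³/s.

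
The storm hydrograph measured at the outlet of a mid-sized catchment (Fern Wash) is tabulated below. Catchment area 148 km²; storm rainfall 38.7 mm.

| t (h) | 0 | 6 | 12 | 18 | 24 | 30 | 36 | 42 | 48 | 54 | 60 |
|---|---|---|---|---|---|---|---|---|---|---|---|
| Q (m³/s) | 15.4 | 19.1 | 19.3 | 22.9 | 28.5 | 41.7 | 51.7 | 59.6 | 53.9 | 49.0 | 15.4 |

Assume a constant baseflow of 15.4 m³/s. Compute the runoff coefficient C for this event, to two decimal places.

C ≈ 0.78

ΣQ_DR = 207.1 m³/s; V = ΣQ_DR·Δt = 4.473 × 10^6 m³.
Runoff depth d = V / A = 30.23 mm.
C = d / P = 30.23 / 38.7 = 0.78.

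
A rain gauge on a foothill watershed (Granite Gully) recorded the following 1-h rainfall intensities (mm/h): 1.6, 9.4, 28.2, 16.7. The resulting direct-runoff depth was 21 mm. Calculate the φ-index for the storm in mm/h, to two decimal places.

φ ≈ 11.95 mm/h

Only the 2 blocks with intensity above φ contribute runoff: 28.2, 16.7 mm/h.
Σ(I−φ)·Δt = d  ⇒  (28.2+16.7 − 2φ)·1 = 21
φ = (44.90 − 21/1) / 2 = 11.95 mm/h.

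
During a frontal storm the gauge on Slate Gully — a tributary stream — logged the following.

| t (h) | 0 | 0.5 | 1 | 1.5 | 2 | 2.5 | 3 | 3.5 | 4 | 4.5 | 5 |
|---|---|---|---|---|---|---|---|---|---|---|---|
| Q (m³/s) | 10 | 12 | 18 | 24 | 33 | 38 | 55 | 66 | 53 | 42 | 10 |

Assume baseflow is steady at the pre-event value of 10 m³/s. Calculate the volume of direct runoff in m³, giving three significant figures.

V ≈ 4.52 × 10^5 m³

Direct-runoff ordinates (Q − Q_b): 0.0, 2.0, 8.0, 14.0, 23.0, 28.0, 45.0, 56.0, 43.0, 32.0, 0.0 m³/s.
ΣQ_DR = 251.0 m³/s.
With Δt = 0.5 h = 1800 s, V = ΣQ_DR · Δt = 251.0 × 1800 = 4.52 × 10^5 m³.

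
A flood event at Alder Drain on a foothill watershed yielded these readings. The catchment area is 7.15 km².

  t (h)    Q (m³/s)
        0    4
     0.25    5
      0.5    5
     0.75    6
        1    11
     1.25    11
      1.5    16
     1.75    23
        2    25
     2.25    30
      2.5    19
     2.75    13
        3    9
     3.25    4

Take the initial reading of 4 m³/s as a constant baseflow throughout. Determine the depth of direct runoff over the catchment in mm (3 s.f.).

Direct runoff: 0.0, 1.0, 1.0, 2.0, 7.0, 7.0, 12.0, 19.0, 21.0, 26.0, 15.0, 9.0, 5.0, 0.0 m³/s; ΣQ_DR = 125.0 m³/s.
V = ΣQ_DR · Δt = 125.0 × 900 s = 1.125 × 10^5 m³.
Over A = 7.15 km², depth = V / A = 15.7 mm.

d ≈ 15.7 mm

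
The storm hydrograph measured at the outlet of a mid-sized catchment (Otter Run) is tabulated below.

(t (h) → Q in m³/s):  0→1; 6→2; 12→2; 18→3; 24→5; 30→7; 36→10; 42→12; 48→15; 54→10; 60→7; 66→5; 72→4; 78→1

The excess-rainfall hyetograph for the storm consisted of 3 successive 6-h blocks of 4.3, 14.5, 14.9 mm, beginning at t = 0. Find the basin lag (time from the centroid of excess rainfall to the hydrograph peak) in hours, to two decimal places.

Centroid of excess rainfall: t_c = Σ P_i·t̄_i / ΣP_i = 10.8872 h (block centres at 3, 9, 15 h).
Hydrograph peak occurs at t = 48 h, so basin lag t_L = 48 − 10.8872 = 37.11 h.

t_L ≈ 37.11 h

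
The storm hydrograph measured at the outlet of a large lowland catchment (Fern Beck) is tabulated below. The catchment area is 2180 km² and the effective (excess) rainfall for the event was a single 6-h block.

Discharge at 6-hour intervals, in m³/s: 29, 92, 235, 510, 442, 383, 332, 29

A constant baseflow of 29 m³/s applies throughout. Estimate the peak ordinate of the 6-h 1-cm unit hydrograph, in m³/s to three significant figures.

U_p ≈ 267 m³/s

Direct runoff: 0.0, 63.0, 206.0, 481.0, 413.0, 354.0, 303.0, 0.0 m³/s; ΣQ_DR = 1820 m³/s, peak = 481.0 m³/s.
Runoff depth d = ΣQ_DR·Δt / A = 1820 × 21600 / (2180 km²) = 18.03 mm.
The 1-cm UH is the DRH scaled by (10 mm)/d, so U_p = 481.0 × 10/18.03 = 267 m³/s.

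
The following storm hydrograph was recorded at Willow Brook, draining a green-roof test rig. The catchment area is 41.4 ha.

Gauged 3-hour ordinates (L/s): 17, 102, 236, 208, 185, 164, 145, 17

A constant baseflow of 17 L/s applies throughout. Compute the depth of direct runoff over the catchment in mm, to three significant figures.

Direct runoff: 0.0, 85.0, 219.0, 191.0, 168.0, 147.0, 128.0, 0.0 L/s; ΣQ_DR = 938.0 L/s.
V = ΣQ_DR · Δt = 938.0 × 10800 s = 1.013 × 10^7 L.
Over A = 41.4 ha, depth = V / A = 24.5 mm.

d ≈ 24.5 mm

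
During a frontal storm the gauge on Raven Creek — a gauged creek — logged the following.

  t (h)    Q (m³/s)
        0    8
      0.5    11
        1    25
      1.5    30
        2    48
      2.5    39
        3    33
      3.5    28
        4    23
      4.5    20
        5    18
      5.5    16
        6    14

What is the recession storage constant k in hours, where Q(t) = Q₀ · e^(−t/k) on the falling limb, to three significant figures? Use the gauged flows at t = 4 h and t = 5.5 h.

On the falling limb, Q drops from 23 to 16 m³/s between t = 4 h and t = 5.5 h (Δt = 1.5 h).
k = −Δt / ln(Q₂/Q₁) = −1.5 / ln(16/23) = 4.13 h.

k ≈ 4.13 h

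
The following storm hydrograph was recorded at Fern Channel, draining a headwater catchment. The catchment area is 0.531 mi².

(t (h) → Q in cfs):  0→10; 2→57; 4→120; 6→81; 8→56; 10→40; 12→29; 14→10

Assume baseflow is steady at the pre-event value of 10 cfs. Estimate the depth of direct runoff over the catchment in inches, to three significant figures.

Direct runoff: 0.0, 47.0, 110.0, 71.0, 46.0, 30.0, 19.0, 0.0 cfs; ΣQ_DR = 323.0 cfs.
V = ΣQ_DR · Δt = 323.0 × 7200 s = 2.326 × 10^6 ft³.
Over A = 0.531 mi², depth = V / A = 1.89 in.

d ≈ 1.89 in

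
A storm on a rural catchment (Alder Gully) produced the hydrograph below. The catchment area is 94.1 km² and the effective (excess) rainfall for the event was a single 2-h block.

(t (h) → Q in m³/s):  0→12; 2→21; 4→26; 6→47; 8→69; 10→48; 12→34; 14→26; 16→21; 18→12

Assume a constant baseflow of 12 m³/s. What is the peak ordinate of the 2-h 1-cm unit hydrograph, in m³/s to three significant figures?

Direct runoff: 0.0, 9.0, 14.0, 35.0, 57.0, 36.0, 22.0, 14.0, 9.0, 0.0 m³/s; ΣQ_DR = 196.0 m³/s, peak = 57.0 m³/s.
Runoff depth d = ΣQ_DR·Δt / A = 196.0 × 7200 / (94.1 km²) = 15.00 mm.
The 1-cm UH is the DRH scaled by (10 mm)/d, so U_p = 57.0 × 10/15.00 = 38.0 m³/s.

U_p ≈ 38.0 m³/s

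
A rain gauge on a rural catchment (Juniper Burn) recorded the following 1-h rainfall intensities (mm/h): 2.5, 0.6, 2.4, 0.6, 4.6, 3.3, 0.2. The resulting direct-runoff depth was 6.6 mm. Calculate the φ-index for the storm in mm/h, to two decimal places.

Only the 4 blocks with intensity above φ contribute runoff: 2.5, 2.4, 4.6, 3.3 mm/h.
Σ(I−φ)·Δt = d  ⇒  (2.5+2.4+4.6+3.3 − 4φ)·1 = 6.6
φ = (12.80 − 6.6/1) / 4 = 1.55 mm/h.

φ ≈ 1.55 mm/h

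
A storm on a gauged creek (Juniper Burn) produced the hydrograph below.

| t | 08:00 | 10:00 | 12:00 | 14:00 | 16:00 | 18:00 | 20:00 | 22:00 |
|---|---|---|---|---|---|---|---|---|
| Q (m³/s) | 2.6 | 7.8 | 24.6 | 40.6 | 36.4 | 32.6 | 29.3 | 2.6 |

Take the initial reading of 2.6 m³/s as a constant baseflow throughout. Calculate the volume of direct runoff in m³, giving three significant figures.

V ≈ 1.12 × 10^6 m³

Direct-runoff ordinates (Q − Q_b): 0.0, 5.2, 22.0, 38.0, 33.8, 30.0, 26.7, 0.0 m³/s.
ΣQ_DR = 155.7 m³/s.
With Δt = 2 h = 7200 s, V = ΣQ_DR · Δt = 155.7 × 7200 = 1.12 × 10^6 m³.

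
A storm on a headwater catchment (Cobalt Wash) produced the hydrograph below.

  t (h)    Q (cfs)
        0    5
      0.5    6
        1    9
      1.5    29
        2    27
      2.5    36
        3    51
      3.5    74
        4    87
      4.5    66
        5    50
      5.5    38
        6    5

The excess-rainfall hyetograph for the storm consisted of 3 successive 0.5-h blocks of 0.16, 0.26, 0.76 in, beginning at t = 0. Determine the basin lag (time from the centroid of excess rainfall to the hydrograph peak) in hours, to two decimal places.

t_L ≈ 3.00 h

Centroid of excess rainfall: t_c = Σ P_i·t̄_i / ΣP_i = 1.0042 h (block centres at 0.25, 0.75, 1.25 h).
Hydrograph peak occurs at t = 4 h, so basin lag t_L = 4 − 1.0042 = 3.00 h.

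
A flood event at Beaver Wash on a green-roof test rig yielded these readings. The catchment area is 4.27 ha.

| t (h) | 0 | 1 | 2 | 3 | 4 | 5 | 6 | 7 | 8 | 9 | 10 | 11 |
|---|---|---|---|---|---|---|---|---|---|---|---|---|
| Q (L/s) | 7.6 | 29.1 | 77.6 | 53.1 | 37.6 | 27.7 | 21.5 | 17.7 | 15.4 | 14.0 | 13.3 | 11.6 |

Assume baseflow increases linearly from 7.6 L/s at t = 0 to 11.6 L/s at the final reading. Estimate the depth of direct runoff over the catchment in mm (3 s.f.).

Direct runoff: 0.00, 21.14, 69.27, 44.41, 28.55, 18.28, 11.72, 7.55, 4.89, 3.13, 2.06, 0.00 L/s; ΣQ_DR = 211.0 L/s.
V = ΣQ_DR · Δt = 211.0 × 3600 s = 7.596 × 10^5 L.
Over A = 4.27 ha, depth = V / A = 17.8 mm.

d ≈ 17.8 mm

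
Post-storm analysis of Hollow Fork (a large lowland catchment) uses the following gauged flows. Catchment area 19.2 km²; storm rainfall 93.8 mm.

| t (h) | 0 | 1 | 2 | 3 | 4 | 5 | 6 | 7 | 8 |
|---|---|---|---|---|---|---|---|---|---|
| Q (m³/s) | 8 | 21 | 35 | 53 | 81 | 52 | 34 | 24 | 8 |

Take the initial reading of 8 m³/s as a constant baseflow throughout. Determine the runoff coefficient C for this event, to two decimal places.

C ≈ 0.49

ΣQ_DR = 244.0 m³/s; V = ΣQ_DR·Δt = 8.784 × 10^5 m³.
Runoff depth d = V / A = 45.75 mm.
C = d / P = 45.75 / 93.8 = 0.49.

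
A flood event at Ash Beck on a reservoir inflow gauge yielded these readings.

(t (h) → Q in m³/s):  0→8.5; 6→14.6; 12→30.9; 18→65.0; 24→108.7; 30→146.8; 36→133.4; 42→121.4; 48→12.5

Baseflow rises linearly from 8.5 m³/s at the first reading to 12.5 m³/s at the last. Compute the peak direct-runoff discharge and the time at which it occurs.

Q_p = 135.80 m³/s at t = 30 h

Subtracting baseflow gives direct-runoff ordinates: 0.00, 5.60, 21.40, 55.00, 98.20, 135.80, 121.90, 109.40, 0.00 m³/s.
The maximum is 135.80 m³/s, occurring at the reading for t = 30 h.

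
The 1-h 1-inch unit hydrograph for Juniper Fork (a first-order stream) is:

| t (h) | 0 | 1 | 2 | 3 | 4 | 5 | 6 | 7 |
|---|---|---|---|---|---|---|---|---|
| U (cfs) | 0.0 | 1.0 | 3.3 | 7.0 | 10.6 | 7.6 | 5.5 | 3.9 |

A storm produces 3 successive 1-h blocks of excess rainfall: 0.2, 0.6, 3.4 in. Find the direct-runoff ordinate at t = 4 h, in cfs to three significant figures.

By discrete convolution, Q_j = Σ (P_i / 1 in) · U_{j−i}.
At t = 4 h (j=4): Q = (0.2/1)·10.6 + (0.6/1)·7.0 + (3.4/1)·3.3 = 17.5 cfs.

Q ≈ 17.5 cfs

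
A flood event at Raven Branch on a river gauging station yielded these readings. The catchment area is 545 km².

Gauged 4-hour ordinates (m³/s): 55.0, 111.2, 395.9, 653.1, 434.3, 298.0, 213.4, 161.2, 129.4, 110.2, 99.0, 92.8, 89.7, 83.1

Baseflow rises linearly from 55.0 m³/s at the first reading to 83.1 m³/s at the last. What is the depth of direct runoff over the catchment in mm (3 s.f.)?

Direct runoff: 0.00, 54.04, 336.58, 591.62, 370.65, 232.19, 145.43, 91.07, 57.11, 35.75, 22.38, 14.02, 8.76, 0.00 m³/s; ΣQ_DR = 1960 m³/s.
V = ΣQ_DR · Δt = 1960 × 14400 s = 2.822 × 10^7 m³.
Over A = 545 km², depth = V / A = 51.8 mm.

d ≈ 51.8 mm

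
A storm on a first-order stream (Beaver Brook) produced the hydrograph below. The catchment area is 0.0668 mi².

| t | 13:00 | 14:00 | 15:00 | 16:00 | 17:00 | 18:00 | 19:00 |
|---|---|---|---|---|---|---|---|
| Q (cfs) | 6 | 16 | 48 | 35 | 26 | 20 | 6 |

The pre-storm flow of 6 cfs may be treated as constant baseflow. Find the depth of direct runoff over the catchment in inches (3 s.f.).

Direct runoff: 0.0, 10.0, 42.0, 29.0, 20.0, 14.0, 0.0 cfs; ΣQ_DR = 115.0 cfs.
V = ΣQ_DR · Δt = 115.0 × 3600 s = 4.140 × 10^5 ft³.
Over A = 0.0668 mi², depth = V / A = 2.67 in.

d ≈ 2.67 in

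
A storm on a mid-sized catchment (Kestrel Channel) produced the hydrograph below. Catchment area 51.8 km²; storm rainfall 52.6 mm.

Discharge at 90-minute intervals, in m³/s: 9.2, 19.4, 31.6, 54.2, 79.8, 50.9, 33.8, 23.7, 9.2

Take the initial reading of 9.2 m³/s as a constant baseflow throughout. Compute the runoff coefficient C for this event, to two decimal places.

C ≈ 0.45

ΣQ_DR = 229.0 m³/s; V = ΣQ_DR·Δt = 1.237 × 10^6 m³.
Runoff depth d = V / A = 23.87 mm.
C = d / P = 23.87 / 52.6 = 0.45.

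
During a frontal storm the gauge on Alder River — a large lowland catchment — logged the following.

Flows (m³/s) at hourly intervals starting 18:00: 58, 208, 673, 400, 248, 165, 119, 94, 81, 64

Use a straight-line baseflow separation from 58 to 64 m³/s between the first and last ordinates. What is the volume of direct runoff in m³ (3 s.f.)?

Direct-runoff ordinates (Q − Q_b): 0.00, 149.33, 613.67, 340.00, 187.33, 103.67, 57.00, 31.33, 17.67, 0.00 m³/s.
ΣQ_DR = 1500 m³/s.
With Δt = 1 h = 3600 s, V = ΣQ_DR · Δt = 1500 × 3600 = 5.40 × 10^6 m³.

V ≈ 5.40 × 10^6 m³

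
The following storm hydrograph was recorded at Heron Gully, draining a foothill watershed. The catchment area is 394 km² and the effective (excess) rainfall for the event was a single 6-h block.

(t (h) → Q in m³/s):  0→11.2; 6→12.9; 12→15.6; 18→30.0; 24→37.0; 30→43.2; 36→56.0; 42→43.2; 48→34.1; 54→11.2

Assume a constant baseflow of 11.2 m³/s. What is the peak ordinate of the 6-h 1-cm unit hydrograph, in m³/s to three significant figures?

Direct runoff: 0.0, 1.7, 4.4, 18.8, 25.8, 32.0, 44.8, 32.0, 22.9, 0.0 m³/s; ΣQ_DR = 182.4 m³/s, peak = 44.8 m³/s.
Runoff depth d = ΣQ_DR·Δt / A = 182.4 × 21600 / (394 km²) = 10.00 mm.
The 1-cm UH is the DRH scaled by (10 mm)/d, so U_p = 44.8 × 10/10.00 = 44.8 m³/s.

U_p ≈ 44.8 m³/s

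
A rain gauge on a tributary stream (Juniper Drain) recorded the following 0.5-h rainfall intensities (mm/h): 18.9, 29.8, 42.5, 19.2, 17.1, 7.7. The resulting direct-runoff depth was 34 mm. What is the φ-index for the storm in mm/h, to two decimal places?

φ ≈ 11.90 mm/h

Only the 5 blocks with intensity above φ contribute runoff: 18.9, 29.8, 42.5, 19.2, 17.1 mm/h.
Σ(I−φ)·Δt = d  ⇒  (18.9+29.8+42.5+19.2+17.1 − 5φ)·0.5 = 34
φ = (127.5 − 34/0.5) / 5 = 11.90 mm/h.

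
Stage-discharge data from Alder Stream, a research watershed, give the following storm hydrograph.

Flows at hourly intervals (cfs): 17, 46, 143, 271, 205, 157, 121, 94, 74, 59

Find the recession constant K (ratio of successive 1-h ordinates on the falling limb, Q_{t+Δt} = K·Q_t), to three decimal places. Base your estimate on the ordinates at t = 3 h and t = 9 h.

Using the recession-limb readings at t = 3 h and t = 9 h: Q falls from 271 to 59 cfs over 6 intervals.
K = (Q₂/Q₁)^(1/6) = (59/271)^(1/6) = 0.776.

K ≈ 0.776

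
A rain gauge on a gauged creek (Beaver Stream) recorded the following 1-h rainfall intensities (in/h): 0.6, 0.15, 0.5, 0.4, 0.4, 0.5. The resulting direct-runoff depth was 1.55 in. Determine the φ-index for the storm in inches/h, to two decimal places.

φ ≈ 0.17 in/h

Only the 5 blocks with intensity above φ contribute runoff: 0.6, 0.5, 0.4, 0.4, 0.5 in/h.
Σ(I−φ)·Δt = d  ⇒  (0.6+0.5+0.4+0.4+0.5 − 5φ)·1 = 1.55
φ = (2.400 − 1.55/1) / 5 = 0.17 in/h.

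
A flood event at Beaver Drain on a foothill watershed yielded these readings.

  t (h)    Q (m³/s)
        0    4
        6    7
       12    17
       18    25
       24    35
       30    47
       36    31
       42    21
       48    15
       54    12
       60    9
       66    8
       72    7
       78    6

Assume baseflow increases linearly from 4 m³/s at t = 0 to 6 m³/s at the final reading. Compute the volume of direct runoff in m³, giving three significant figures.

V ≈ 3.76 × 10^6 m³

Direct-runoff ordinates (Q − Q_b): 0.00, 2.85, 12.69, 20.54, 30.38, 42.23, 26.08, 15.92, 9.77, 6.62, 3.46, 2.31, 1.15, 0.00 m³/s.
ΣQ_DR = 174.0 m³/s.
With Δt = 6 h = 21600 s, V = ΣQ_DR · Δt = 174.0 × 21600 = 3.76 × 10^6 m³.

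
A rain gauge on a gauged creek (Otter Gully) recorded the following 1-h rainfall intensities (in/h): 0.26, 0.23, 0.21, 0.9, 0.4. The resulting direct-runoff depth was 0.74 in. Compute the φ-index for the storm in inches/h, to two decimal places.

φ ≈ 0.28 in/h

Only the 2 blocks with intensity above φ contribute runoff: 0.9, 0.4 in/h.
Σ(I−φ)·Δt = d  ⇒  (0.9+0.4 − 2φ)·1 = 0.74
φ = (1.300 − 0.74/1) / 2 = 0.28 in/h.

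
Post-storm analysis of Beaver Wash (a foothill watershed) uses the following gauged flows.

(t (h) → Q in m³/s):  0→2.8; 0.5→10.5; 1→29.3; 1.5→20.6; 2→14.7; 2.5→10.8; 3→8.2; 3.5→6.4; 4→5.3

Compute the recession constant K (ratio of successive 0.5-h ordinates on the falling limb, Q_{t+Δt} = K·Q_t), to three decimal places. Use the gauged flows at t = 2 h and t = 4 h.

K ≈ 0.775

Using the recession-limb readings at t = 2 h and t = 4 h: Q falls from 14.7 to 5.3 m³/s over 4 intervals.
K = (Q₂/Q₁)^(1/4) = (5.3/14.7)^(1/4) = 0.775.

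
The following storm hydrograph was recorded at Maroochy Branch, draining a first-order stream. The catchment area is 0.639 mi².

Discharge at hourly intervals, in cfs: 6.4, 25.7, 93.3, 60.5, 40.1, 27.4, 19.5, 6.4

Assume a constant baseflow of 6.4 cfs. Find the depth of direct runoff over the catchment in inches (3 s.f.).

Direct runoff: 0.0, 19.3, 86.9, 54.1, 33.7, 21.0, 13.1, 0.0 cfs; ΣQ_DR = 228.1 cfs.
V = ΣQ_DR · Δt = 228.1 × 3600 s = 8.212 × 10^5 ft³.
Over A = 0.639 mi², depth = V / A = 0.553 in.

d ≈ 0.553 in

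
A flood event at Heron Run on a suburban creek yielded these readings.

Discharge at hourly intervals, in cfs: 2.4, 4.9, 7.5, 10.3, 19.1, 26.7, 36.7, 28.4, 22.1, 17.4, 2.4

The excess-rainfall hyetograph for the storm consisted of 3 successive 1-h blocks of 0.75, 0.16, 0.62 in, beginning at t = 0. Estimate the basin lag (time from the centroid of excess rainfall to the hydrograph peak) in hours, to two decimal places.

Centroid of excess rainfall: t_c = Σ P_i·t̄_i / ΣP_i = 1.4150 h (block centres at 0.5, 1.5, 2.5 h).
Hydrograph peak occurs at t = 6 h, so basin lag t_L = 6 − 1.4150 = 4.58 h.

t_L ≈ 4.58 h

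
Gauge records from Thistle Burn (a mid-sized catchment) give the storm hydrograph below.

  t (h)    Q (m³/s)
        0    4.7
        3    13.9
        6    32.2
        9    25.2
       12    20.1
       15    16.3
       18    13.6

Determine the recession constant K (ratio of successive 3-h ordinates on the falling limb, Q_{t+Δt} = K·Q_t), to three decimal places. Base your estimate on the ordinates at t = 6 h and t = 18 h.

K ≈ 0.806

Using the recession-limb readings at t = 6 h and t = 18 h: Q falls from 32.2 to 13.6 m³/s over 4 intervals.
K = (Q₂/Q₁)^(1/4) = (13.6/32.2)^(1/4) = 0.806.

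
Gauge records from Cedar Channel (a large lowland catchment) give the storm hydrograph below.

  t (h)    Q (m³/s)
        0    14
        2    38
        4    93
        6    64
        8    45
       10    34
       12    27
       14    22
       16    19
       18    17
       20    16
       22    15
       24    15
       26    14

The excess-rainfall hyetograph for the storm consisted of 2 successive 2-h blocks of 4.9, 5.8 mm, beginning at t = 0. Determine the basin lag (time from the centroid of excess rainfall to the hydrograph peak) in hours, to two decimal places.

Centroid of excess rainfall: t_c = Σ P_i·t̄_i / ΣP_i = 2.0841 h (block centres at 1, 3 h).
Hydrograph peak occurs at t = 4 h, so basin lag t_L = 4 − 2.0841 = 1.92 h.

t_L ≈ 1.92 h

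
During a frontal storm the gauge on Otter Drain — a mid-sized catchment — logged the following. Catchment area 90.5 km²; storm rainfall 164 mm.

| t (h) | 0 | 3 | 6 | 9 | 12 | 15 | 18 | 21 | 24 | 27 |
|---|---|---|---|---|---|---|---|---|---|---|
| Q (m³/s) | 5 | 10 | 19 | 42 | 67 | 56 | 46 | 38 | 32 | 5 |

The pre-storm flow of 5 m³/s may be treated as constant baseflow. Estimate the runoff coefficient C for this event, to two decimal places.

ΣQ_DR = 270.0 m³/s; V = ΣQ_DR·Δt = 2.916 × 10^6 m³.
Runoff depth d = V / A = 32.22 mm.
C = d / P = 32.22 / 164 = 0.20.

C ≈ 0.20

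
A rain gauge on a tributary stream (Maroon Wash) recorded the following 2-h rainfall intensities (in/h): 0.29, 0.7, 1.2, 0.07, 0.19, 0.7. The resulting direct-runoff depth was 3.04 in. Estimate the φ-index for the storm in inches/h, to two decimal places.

Only the 3 blocks with intensity above φ contribute runoff: 0.7, 1.2, 0.7 in/h.
Σ(I−φ)·Δt = d  ⇒  (0.7+1.2+0.7 − 3φ)·2 = 3.04
φ = (2.600 − 3.04/2) / 3 = 0.36 in/h.

φ ≈ 0.36 in/h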